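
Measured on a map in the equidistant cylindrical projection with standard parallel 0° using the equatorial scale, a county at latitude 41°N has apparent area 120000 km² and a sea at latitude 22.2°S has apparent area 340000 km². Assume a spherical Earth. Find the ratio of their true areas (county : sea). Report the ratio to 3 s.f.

0.288

On the plate carrée, areal scale = h·k = 1 × sec φ, so true area = apparent × cos φ.
True area of county: 120000 × cos(41°) = 120000 × 0.7547 = 90570 km².
True area of sea: 340000 × cos(22.2°) = 340000 × 0.9259 = 314800 km².
Ratio = 90570 / 314800 ≈ 0.288.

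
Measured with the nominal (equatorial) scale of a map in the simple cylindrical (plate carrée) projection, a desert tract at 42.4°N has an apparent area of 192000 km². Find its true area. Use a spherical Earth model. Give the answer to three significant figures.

For the equirectangular projection with φ₀ = 0 (plate carrée), h = 1 along meridians and k = sec φ along parallels.
Areal scale = h·k = 1 × sec φ; at 42.4°, h = 1.000, k = 1.354, so h·k = 1.354.
True area = apparent / (areal scale) = 192000 / 1.354 ≈ 142000 km².

142000 km²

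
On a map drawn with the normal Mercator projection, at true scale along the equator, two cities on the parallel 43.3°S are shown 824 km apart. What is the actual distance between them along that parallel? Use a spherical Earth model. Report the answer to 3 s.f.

600 km

For Mercator, h = k = sec φ (a conformal cylindrical projection has a single point scale, 1/cos φ).
Along the parallel at 43.3°, map distances are exaggerated by k = sec 43.3° = 1.374.
True distance = 824 / 1.374 = 824 × cos 43.3° ≈ 600 km.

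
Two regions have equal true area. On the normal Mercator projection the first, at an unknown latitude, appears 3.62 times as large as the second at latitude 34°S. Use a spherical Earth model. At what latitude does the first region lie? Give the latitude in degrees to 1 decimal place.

On Mercator, (apparent₁)/(apparent₂) = sec²φ₁ / sec²φ₂ when true areas are equal.
cos²φ₂ / cos²φ₁ = 3.62  ⇒  cos φ₁ = cos 34° / √3.62 = 0.8290/1.903 = 0.4357.
φ₁ = arccos(0.4357) ≈ 64.2°.

64.2°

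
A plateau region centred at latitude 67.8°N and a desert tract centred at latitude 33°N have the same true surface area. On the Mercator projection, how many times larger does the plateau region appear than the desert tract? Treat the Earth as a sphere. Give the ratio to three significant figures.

Mercator is conformal with k = sec φ, so areal scale = k² = sec²φ.
At 67.8°: sec²(67.8°) = 1/0.3778² = 7.005.
At 33°: sec²(33°) = 1/0.8387² = 1.422.
Ratio = 7.005/1.422 = cos²(33°)/cos²(67.8°) ≈ 4.93.

4.93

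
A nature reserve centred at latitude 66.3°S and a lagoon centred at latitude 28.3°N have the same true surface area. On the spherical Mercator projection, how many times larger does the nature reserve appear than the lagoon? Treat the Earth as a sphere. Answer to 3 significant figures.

4.80

Mercator is conformal with k = sec φ, so areal scale = k² = sec²φ.
At 66.3°: sec²(66.3°) = 1/0.4019² = 6.190.
At 28.3°: sec²(28.3°) = 1/0.8805² = 1.290.
Ratio = 6.190/1.290 = cos²(28.3°)/cos²(66.3°) ≈ 4.80.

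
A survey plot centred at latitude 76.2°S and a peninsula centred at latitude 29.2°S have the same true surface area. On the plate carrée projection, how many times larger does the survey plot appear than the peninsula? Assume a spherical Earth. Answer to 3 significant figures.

Plate carrée maps x = Rλ, y = Rφ. The meridian scale is h = 1 and the parallel scale is k = 1/cos φ = sec φ.
Areal scale at 76.2°: h·k = 1.000 × 4.192 = 4.192.
Areal scale at 29.2°: h·k = 1.000 × 1.146 = 1.146.
Ratio = 4.192/1.146 ≈ 3.66.

3.66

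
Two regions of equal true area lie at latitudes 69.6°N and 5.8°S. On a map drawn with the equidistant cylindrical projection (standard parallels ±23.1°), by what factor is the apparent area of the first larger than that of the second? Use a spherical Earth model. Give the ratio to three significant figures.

In the equirectangular projection with standard parallel φ₀ = 23.1° (x = Rλ cos φ₀, y = Rφ), meridians are true-scale (h = 1) and the parallel scale is k = cos φ₀ / cos φ.
Areal scale at 69.6°: h·k = 1.000 × 2.639 = 2.639.
Areal scale at 5.8°: h·k = 1.000 × 0.9246 = 0.9246.
Ratio = 2.639/0.9246 ≈ 2.85.

2.85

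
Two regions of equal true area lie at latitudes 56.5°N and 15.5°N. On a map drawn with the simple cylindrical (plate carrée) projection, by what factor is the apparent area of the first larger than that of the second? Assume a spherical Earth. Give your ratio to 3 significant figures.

1.75

For the equirectangular projection with φ₀ = 0 (plate carrée), h = 1 along meridians and k = sec φ along parallels.
Areal scale at 56.5°: h·k = 1.000 × 1.812 = 1.812.
Areal scale at 15.5°: h·k = 1.000 × 1.038 = 1.038.
Ratio = 1.812/1.038 ≈ 1.75.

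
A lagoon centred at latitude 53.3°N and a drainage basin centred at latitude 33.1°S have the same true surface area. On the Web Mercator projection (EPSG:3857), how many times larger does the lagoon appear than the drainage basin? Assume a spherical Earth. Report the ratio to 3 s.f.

Mercator is conformal with k = sec φ, so areal scale = k² = sec²φ.
At 53.3°: sec²(53.3°) = 1/0.5976² = 2.800.
At 33.1°: sec²(33.1°) = 1/0.8377² = 1.425.
Ratio = 2.800/1.425 = cos²(33.1°)/cos²(53.3°) ≈ 1.96.

1.96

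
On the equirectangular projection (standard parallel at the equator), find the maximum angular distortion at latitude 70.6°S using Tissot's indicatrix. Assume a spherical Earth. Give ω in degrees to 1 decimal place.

For the equirectangular projection with φ₀ = 0 (plate carrée), h = 1 along meridians and k = sec φ along parallels.
At 70.6°: h = 1.000, k = 3.011; principal scales a = 3.011, b = 1.000.
sin(ω/2) = (a − b)/(a + b) = 2.011/4.011 = 0.5013, so ω = 2 arcsin(0.5013) ≈ 60.2°.

60.2°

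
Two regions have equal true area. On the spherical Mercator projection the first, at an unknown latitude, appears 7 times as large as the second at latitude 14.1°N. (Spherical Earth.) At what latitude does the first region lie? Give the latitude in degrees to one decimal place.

Mercator areal scale is sec²φ, so apparent-area ratio = sec²φ₁ / sec²φ₂ = cos²φ₂ / cos²φ₁.
cos²φ₂ / cos²φ₁ = 7  ⇒  cos φ₁ = cos 14.1° / √7 = 0.9699/2.646 = 0.3666.
φ₁ = arccos(0.3666) ≈ 68.5°.

68.5°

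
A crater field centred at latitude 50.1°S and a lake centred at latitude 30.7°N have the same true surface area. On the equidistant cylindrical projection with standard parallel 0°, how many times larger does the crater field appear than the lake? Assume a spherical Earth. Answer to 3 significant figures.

In the plate carrée (x = Rλ, y = Rφ), meridians are true-scale (h = 1) and parallels are stretched by k = sec φ.
Areal scale at 50.1°: h·k = 1.000 × 1.559 = 1.559.
Areal scale at 30.7°: h·k = 1.000 × 1.163 = 1.163.
Ratio = 1.559/1.163 ≈ 1.34.

1.34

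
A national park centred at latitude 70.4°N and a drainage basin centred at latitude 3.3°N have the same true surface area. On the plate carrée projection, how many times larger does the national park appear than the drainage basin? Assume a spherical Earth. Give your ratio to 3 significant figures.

2.98

For the equirectangular projection with φ₀ = 0 (plate carrée), h = 1 along meridians and k = sec φ along parallels.
Areal scale at 70.4°: h·k = 1.000 × 2.981 = 2.981.
Areal scale at 3.3°: h·k = 1.000 × 1.002 = 1.002.
Ratio = 2.981/1.002 ≈ 2.98.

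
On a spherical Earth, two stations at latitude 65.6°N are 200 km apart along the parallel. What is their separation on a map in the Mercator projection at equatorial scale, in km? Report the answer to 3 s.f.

484 km

The Mercator projection is conformal; its linear scale factor is the same in every direction and equals sec φ = 1/cos φ.
Along the parallel, k = sec 65.6° = 1/0.4131 = 2.421.
Map distance = 200 × 2.421 ≈ 484 km.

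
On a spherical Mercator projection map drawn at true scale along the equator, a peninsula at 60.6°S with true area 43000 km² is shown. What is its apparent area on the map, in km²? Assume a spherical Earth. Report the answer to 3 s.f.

178000 km²

The Mercator projection is conformal; its linear scale factor is the same in every direction and equals sec φ = 1/cos φ.
Areal scale = k² = sec²φ = 1/cos²(60.6°) = 1/0.4909² = 4.150.
Apparent area = 43000 × 4.150 ≈ 178000 km².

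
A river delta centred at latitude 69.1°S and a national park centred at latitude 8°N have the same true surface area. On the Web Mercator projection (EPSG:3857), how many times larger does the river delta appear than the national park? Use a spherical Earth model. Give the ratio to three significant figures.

Mercator is conformal with k = sec φ, so areal scale = k² = sec²φ.
At 69.1°: sec²(69.1°) = 1/0.3567² = 7.858.
At 8°: sec²(8°) = 1/0.9903² = 1.020.
Ratio = 7.858/1.020 = cos²(8°)/cos²(69.1°) ≈ 7.71.

7.71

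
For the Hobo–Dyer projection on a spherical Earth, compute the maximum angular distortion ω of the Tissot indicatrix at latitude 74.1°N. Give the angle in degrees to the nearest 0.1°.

Hobo–Dyer is a cylindrical equal-area projection with standard parallels at ±37.5°. A cylindrical equal-area projection with standard parallel φ₀ has meridian scale h = cos φ / cos φ₀ and parallel scale k = cos φ₀ / cos φ (so areas are preserved, h·k = 1).
At 74.1°: h = 0.3453, k = 2.896; principal scales a = 2.896, b = 0.3453.
sin(ω/2) = (a − b)/(a + b) = 2.551/3.241 = 0.7869, so ω = 2 arcsin(0.7869) ≈ 103.8°.

103.8°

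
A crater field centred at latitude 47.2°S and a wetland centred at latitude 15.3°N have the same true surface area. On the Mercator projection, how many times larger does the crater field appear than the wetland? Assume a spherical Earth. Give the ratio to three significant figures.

On Mercator, area is exaggerated by sec²φ = 1/cos²φ.
At 47.2°: sec²(47.2°) = 1/0.6794² = 2.166.
At 15.3°: sec²(15.3°) = 1/0.9646² = 1.075.
Ratio = 2.166/1.075 = cos²(15.3°)/cos²(47.2°) ≈ 2.02.

2.02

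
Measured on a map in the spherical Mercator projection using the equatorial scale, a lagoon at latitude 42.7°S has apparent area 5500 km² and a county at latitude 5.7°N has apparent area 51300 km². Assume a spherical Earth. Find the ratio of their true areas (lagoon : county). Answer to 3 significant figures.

Since Mercator area scale is 1/cos²φ, the true area equals the apparent area multiplied by cos²φ.
True area of lagoon: 5500 × cos²(42.7°) = 5500 × 0.5401 = 2971 km².
True area of county: 51300 × cos²(5.7°) = 51300 × 0.9901 = 50790 km².
Ratio = 2971 / 50790 ≈ 0.0585.

0.0585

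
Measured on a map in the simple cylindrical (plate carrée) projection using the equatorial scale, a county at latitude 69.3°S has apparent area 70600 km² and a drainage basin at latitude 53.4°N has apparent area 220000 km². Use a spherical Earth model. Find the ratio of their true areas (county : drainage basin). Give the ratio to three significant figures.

Plate carrée has h = 1 and k = sec φ, giving areal scale sec φ; true area = (apparent area) · cos φ.
True area of county: 70600 × cos(69.3°) = 70600 × 0.3535 = 24960 km².
True area of drainage basin: 220000 × cos(53.4°) = 220000 × 0.5962 = 131200 km².
Ratio = 24960 / 131200 ≈ 0.190.

0.190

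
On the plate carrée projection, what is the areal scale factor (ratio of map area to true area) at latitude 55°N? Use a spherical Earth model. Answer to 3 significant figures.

1.74

In the plate carrée (x = Rλ, y = Rφ), meridians are true-scale (h = 1) and parallels are stretched by k = sec φ.
Areal scale = h·k = 1 × sec φ; at 55°, h = 1.000, k = 1.743, so h·k = 1.743.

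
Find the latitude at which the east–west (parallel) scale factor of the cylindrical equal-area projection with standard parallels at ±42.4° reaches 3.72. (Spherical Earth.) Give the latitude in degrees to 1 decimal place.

78.6°

Cylindrical equal-area (φ₀ = 42.4°): h = cos φ / cos 42.4° along meridians, k = cos 42.4° / cos φ along parallels; h·k = 1.
k = cos φ₀ / cos φ = 3.72  ⇒  cos φ = cos 42.4° / 3.72 = 0.1985.
φ = arccos(0.1985) ≈ 78.6°.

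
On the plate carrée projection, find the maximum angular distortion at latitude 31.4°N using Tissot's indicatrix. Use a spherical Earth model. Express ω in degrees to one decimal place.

9.1°

In the plate carrée (x = Rλ, y = Rφ), meridians are true-scale (h = 1) and parallels are stretched by k = sec φ.
At 31.4°: h = 1.000, k = 1.172; principal scales a = 1.172, b = 1.000.
sin(ω/2) = (a − b)/(a + b) = 0.1716/2.172 = 0.07901, so ω = 2 arcsin(0.07901) ≈ 9.1°.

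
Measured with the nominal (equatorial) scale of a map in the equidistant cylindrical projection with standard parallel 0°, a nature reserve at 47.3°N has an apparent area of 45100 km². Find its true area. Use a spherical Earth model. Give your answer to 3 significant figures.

For the equirectangular projection with φ₀ = 0 (plate carrée), h = 1 along meridians and k = sec φ along parallels.
Areal scale = h·k = 1 × sec φ; at 47.3°, h = 1.000, k = 1.475, so h·k = 1.475.
True area = apparent / (areal scale) = 45100 / 1.475 ≈ 30600 km².

30600 km²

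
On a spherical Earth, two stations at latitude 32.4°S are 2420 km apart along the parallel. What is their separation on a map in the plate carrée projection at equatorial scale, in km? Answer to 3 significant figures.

Plate carrée maps x = Rλ, y = Rφ. The meridian scale is h = 1 and the parallel scale is k = 1/cos φ = sec φ.
Along the parallel, k = sec 32.4° = 1/0.8443 = 1.184.
Map distance = 2420 × 1.184 ≈ 2870 km.

2870 km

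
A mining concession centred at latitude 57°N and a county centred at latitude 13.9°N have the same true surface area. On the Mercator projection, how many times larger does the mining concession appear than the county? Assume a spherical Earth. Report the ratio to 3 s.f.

3.18

On Mercator, area is exaggerated by sec²φ = 1/cos²φ.
At 57°: sec²(57°) = 1/0.5446² = 3.371.
At 13.9°: sec²(13.9°) = 1/0.9707² = 1.061.
Ratio = 3.371/1.061 = cos²(13.9°)/cos²(57°) ≈ 3.18.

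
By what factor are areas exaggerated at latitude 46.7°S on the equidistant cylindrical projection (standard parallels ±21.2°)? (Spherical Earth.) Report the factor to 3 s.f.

1.36

With standard parallel φ₀ = 21.2°, the equirectangular projection gives x = Rλ cos φ₀, y = Rφ, so h = 1 and k = cos 21.2° / cos φ.
Areal scale = h·k = 1 × cos φ₀ / cos φ; at 46.7°, h = 1.000, k = 1.359, so h·k = 1.359.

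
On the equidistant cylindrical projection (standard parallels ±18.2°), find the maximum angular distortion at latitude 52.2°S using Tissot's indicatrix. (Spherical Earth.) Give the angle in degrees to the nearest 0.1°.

24.9°

The equidistant cylindrical projection with φ₀ = 18.2° has h = 1 (meridians true) and k = cos φ₀ / cos φ along parallels.
At 52.2°: h = 1.000, k = 1.550; principal scales a = 1.550, b = 1.000.
sin(ω/2) = (a − b)/(a + b) = 0.5499/2.550 = 0.2157, so ω = 2 arcsin(0.2157) ≈ 24.9°.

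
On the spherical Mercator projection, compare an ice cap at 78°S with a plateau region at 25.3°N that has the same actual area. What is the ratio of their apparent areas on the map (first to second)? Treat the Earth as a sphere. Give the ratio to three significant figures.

Mercator areal scale is sec²φ.
At 78°: sec²(78°) = 1/0.2079² = 23.13.
At 25.3°: sec²(25.3°) = 1/0.9041² = 1.223.
Ratio = 23.13/1.223 = cos²(25.3°)/cos²(78°) ≈ 18.9.

18.9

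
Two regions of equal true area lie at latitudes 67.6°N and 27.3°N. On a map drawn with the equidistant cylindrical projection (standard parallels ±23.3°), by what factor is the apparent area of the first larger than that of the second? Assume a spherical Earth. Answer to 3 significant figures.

2.33

With standard parallel φ₀ = 23.3°, the equirectangular projection gives x = Rλ cos φ₀, y = Rφ, so h = 1 and k = cos 23.3° / cos φ.
Areal scale at 67.6°: h·k = 1.000 × 2.410 = 2.410.
Areal scale at 27.3°: h·k = 1.000 × 1.034 = 1.034.
Ratio = 2.410/1.034 ≈ 2.33.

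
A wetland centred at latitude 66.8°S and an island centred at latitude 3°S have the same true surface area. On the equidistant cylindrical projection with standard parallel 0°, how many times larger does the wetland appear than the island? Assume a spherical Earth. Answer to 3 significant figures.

Plate carrée maps x = Rλ, y = Rφ. The meridian scale is h = 1 and the parallel scale is k = 1/cos φ = sec φ.
Areal scale at 66.8°: h·k = 1.000 × 2.538 = 2.538.
Areal scale at 3°: h·k = 1.000 × 1.001 = 1.001.
Ratio = 2.538/1.001 ≈ 2.53.

2.53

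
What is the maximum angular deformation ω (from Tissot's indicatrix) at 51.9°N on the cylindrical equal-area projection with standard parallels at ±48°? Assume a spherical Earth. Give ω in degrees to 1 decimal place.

9.3°

For cylindrical equal-area with standard parallel φ₀, h = cos φ / cos φ₀ and k = cos φ₀ / cos φ, so h·k = 1.
At 51.9°: h = 0.9221, k = 1.084; principal scales a = 1.084, b = 0.9221.
sin(ω/2) = (a − b)/(a + b) = 0.1623/2.007 = 0.08088, so ω = 2 arcsin(0.08088) ≈ 9.3°.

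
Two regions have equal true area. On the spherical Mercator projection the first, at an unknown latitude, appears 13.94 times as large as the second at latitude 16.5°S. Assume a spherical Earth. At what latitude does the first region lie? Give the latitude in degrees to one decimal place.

75.1°

Mercator areal scale is sec²φ, so apparent-area ratio = sec²φ₁ / sec²φ₂ = cos²φ₂ / cos²φ₁.
cos²φ₂ / cos²φ₁ = 13.94  ⇒  cos φ₁ = cos 16.5° / √13.94 = 0.9588/3.734 = 0.2568.
φ₁ = arccos(0.2568) ≈ 75.1°.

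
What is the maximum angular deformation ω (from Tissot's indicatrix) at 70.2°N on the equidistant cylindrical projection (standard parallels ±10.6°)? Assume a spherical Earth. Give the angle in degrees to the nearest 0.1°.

58.3°

The equidistant cylindrical projection with φ₀ = 10.6° has h = 1 (meridians true) and k = cos φ₀ / cos φ along parallels.
At 70.2°: h = 1.000, k = 2.902; principal scales a = 2.902, b = 1.000.
sin(ω/2) = (a − b)/(a + b) = 1.902/3.902 = 0.4874, so ω = 2 arcsin(0.4874) ≈ 58.3°.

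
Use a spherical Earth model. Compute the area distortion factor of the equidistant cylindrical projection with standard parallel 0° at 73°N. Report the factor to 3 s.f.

3.42

Plate carrée maps x = Rλ, y = Rφ. The meridian scale is h = 1 and the parallel scale is k = 1/cos φ = sec φ.
Areal scale = h·k = 1 × sec φ; at 73°, h = 1.000, k = 3.420, so h·k = 3.420.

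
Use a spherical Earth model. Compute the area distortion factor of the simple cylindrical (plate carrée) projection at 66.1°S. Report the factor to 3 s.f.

2.47

For the equirectangular projection with φ₀ = 0 (plate carrée), h = 1 along meridians and k = sec φ along parallels.
Areal scale = h·k = 1 × sec φ; at 66.1°, h = 1.000, k = 2.468, so h·k = 2.468.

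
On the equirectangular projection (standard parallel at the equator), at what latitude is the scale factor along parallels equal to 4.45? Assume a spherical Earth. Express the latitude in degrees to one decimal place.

77.0°

Plate carrée: h = 1, k = sec φ along parallels.
sec φ = 4.45  ⇒  cos φ = 0.2247  ⇒  φ ≈ 77.0°.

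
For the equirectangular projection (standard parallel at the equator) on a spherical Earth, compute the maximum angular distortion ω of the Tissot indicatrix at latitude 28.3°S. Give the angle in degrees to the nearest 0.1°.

Plate carrée maps x = Rλ, y = Rφ. The meridian scale is h = 1 and the parallel scale is k = 1/cos φ = sec φ.
At 28.3°: h = 1.000, k = 1.136; principal scales a = 1.136, b = 1.000.
sin(ω/2) = (a − b)/(a + b) = 0.1357/2.136 = 0.06356, so ω = 2 arcsin(0.06356) ≈ 7.3°.

7.3°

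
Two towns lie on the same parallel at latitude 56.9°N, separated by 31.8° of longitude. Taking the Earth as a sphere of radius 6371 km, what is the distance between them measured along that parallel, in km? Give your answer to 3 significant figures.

1930 km

Arc length along a parallel = R cos φ · Δλ (with Δλ in radians).
= 6371 × cos 56.9° × (31.8° × π/180) = 6371 × 0.5461 × 0.5550 ≈ 1930 km.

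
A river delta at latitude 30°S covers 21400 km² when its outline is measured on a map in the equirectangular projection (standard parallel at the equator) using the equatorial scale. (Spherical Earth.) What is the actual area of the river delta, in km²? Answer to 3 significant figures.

18500 km²

For the equirectangular projection with φ₀ = 0 (plate carrée), h = 1 along meridians and k = sec φ along parallels.
Areal scale = h·k = 1 × sec φ; at 30°, h = 1.000, k = 1.155, so h·k = 1.155.
True area = apparent / (areal scale) = 21400 / 1.155 ≈ 18500 km².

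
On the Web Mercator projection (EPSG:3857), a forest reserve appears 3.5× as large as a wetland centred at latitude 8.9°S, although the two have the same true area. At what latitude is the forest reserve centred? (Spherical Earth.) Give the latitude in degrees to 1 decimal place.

58.1°

On Mercator, (apparent₁)/(apparent₂) = sec²φ₁ / sec²φ₂ when true areas are equal.
cos²φ₂ / cos²φ₁ = 3.5  ⇒  cos φ₁ = cos 8.9° / √3.5 = 0.9880/1.871 = 0.5281.
φ₁ = arccos(0.5281) ≈ 58.1°.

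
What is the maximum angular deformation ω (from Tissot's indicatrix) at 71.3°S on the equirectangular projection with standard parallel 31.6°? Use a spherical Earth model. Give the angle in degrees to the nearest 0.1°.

53.9°

In the equirectangular projection with standard parallel φ₀ = 31.6° (x = Rλ cos φ₀, y = Rφ), meridians are true-scale (h = 1) and the parallel scale is k = cos φ₀ / cos φ.
At 71.3°: h = 1.000, k = 2.657; principal scales a = 2.657, b = 1.000.
sin(ω/2) = (a − b)/(a + b) = 1.657/3.657 = 0.4530, so ω = 2 arcsin(0.4530) ≈ 53.9°.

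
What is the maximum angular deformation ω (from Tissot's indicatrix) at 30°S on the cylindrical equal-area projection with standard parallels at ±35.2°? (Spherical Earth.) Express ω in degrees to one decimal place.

A cylindrical equal-area projection with standard parallel φ₀ has meridian scale h = cos φ / cos φ₀ and parallel scale k = cos φ₀ / cos φ (so areas are preserved, h·k = 1).
At 30°: h = 1.060, k = 0.9436; principal scales a = 1.060, b = 0.9436.
sin(ω/2) = (a − b)/(a + b) = 0.1163/2.003 = 0.05803, so ω = 2 arcsin(0.05803) ≈ 6.7°.

6.7°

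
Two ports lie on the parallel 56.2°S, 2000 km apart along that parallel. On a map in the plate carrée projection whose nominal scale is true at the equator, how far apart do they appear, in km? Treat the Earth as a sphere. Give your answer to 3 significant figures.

3600 km

For the equirectangular projection with φ₀ = 0 (plate carrée), h = 1 along meridians and k = sec φ along parallels.
Along the parallel, k = sec 56.2° = 1/0.5563 = 1.798.
Map distance = 2000 × 1.798 ≈ 3600 km.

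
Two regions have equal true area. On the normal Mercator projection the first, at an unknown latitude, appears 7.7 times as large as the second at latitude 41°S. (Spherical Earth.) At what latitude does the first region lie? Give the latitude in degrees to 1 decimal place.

74.2°

Mercator areal scale is sec²φ, so apparent-area ratio = sec²φ₁ / sec²φ₂ = cos²φ₂ / cos²φ₁.
cos²φ₂ / cos²φ₁ = 7.7  ⇒  cos φ₁ = cos 41° / √7.7 = 0.7547/2.775 = 0.2720.
φ₁ = arccos(0.2720) ≈ 74.2°.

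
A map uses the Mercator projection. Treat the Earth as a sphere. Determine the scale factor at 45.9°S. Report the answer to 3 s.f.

1.44

The Mercator projection is conformal; its linear scale factor is the same in every direction and equals sec φ = 1/cos φ.
k = 1/cos 45.9° = 1/0.6959 = 1.437.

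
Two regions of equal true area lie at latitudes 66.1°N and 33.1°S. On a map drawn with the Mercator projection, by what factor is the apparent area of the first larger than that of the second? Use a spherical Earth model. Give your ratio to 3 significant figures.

Mercator is conformal with k = sec φ, so areal scale = k² = sec²φ.
At 66.1°: sec²(66.1°) = 1/0.4051² = 6.092.
At 33.1°: sec²(33.1°) = 1/0.8377² = 1.425.
Ratio = 6.092/1.425 = cos²(33.1°)/cos²(66.1°) ≈ 4.28.

4.28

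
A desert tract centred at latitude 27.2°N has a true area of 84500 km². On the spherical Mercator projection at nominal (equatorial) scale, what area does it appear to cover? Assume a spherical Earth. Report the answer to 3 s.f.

For Mercator, h = k = sec φ (a conformal cylindrical projection has a single point scale, 1/cos φ).
Areal scale = k² = sec²φ = 1/cos²(27.2°) = 1/0.8894² = 1.264.
Apparent area = 84500 × 1.264 ≈ 107000 km².

107000 km²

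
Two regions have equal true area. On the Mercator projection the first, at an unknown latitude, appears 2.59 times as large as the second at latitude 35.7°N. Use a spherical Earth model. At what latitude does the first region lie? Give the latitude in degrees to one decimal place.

59.7°

For equal true areas on Mercator, apparent areas scale as sec²φ, so the ratio is cos²φ₂ / cos²φ₁.
cos²φ₂ / cos²φ₁ = 2.59  ⇒  cos φ₁ = cos 35.7° / √2.59 = 0.8121/1.609 = 0.5046.
φ₁ = arccos(0.5046) ≈ 59.7°.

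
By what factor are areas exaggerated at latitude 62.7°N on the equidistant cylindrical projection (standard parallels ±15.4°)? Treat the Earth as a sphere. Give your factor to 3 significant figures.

2.10

In the equirectangular projection with standard parallel φ₀ = 15.4° (x = Rλ cos φ₀, y = Rφ), meridians are true-scale (h = 1) and the parallel scale is k = cos φ₀ / cos φ.
Areal scale = h·k = 1 × cos φ₀ / cos φ; at 62.7°, h = 1.000, k = 2.102, so h·k = 2.102.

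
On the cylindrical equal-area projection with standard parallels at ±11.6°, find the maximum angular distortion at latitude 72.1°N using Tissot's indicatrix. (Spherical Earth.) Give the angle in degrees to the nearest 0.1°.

110.3°

For cylindrical equal-area with standard parallel φ₀, h = cos φ / cos φ₀ and k = cos φ₀ / cos φ, so h·k = 1.
At 72.1°: h = 0.3138, k = 3.187; principal scales a = 3.187, b = 0.3138.
sin(ω/2) = (a − b)/(a + b) = 2.873/3.501 = 0.8207, so ω = 2 arcsin(0.8207) ≈ 110.3°.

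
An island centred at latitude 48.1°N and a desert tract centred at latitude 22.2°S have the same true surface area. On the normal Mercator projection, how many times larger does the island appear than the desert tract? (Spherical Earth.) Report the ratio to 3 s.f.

1.92

Mercator is conformal with k = sec φ, so areal scale = k² = sec²φ.
At 48.1°: sec²(48.1°) = 1/0.6678² = 2.242.
At 22.2°: sec²(22.2°) = 1/0.9259² = 1.167.
Ratio = 2.242/1.167 = cos²(22.2°)/cos²(48.1°) ≈ 1.92.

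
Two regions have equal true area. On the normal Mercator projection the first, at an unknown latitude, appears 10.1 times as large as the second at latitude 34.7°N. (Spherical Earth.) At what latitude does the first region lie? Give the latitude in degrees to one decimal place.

On Mercator, (apparent₁)/(apparent₂) = sec²φ₁ / sec²φ₂ when true areas are equal.
cos²φ₂ / cos²φ₁ = 10.1  ⇒  cos φ₁ = cos 34.7° / √10.1 = 0.8221/3.178 = 0.2587.
φ₁ = arccos(0.2587) ≈ 75.0°.

75.0°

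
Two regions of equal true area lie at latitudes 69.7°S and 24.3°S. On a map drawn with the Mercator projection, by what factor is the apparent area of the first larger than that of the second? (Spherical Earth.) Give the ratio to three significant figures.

6.90

On Mercator, area is exaggerated by sec²φ = 1/cos²φ.
At 69.7°: sec²(69.7°) = 1/0.3469² = 8.308.
At 24.3°: sec²(24.3°) = 1/0.9114² = 1.204.
Ratio = 8.308/1.204 = cos²(24.3°)/cos²(69.7°) ≈ 6.90.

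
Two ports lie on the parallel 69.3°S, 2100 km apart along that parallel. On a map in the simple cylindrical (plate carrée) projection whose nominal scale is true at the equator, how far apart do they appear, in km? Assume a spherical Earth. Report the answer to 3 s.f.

In the plate carrée (x = Rλ, y = Rφ), meridians are true-scale (h = 1) and parallels are stretched by k = sec φ.
Along the parallel, k = sec 69.3° = 1/0.3535 = 2.829.
Map distance = 2100 × 2.829 ≈ 5940 km.

5940 km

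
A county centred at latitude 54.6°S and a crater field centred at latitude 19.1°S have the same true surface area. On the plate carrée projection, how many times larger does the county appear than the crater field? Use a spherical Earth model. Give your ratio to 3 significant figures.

In the plate carrée (x = Rλ, y = Rφ), meridians are true-scale (h = 1) and parallels are stretched by k = sec φ.
Areal scale at 54.6°: h·k = 1.000 × 1.726 = 1.726.
Areal scale at 19.1°: h·k = 1.000 × 1.058 = 1.058.
Ratio = 1.726/1.058 ≈ 1.63.

1.63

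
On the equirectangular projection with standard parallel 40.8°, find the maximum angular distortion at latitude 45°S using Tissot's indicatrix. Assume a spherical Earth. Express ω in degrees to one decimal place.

In the equirectangular projection with standard parallel φ₀ = 40.8° (x = Rλ cos φ₀, y = Rφ), meridians are true-scale (h = 1) and the parallel scale is k = cos φ₀ / cos φ.
At 45°: h = 1.000, k = 1.071; principal scales a = 1.071, b = 1.000.
sin(ω/2) = (a − b)/(a + b) = 0.07055/2.071 = 0.03407, so ω = 2 arcsin(0.03407) ≈ 3.9°.

3.9°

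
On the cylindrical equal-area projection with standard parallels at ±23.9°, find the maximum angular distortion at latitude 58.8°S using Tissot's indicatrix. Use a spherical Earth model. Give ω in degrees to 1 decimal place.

Cylindrical equal-area (φ₀ = 23.9°): h = cos φ / cos 23.9° along meridians, k = cos 23.9° / cos φ along parallels; h·k = 1.
At 58.8°: h = 0.5666, k = 1.765; principal scales a = 1.765, b = 0.5666.
sin(ω/2) = (a − b)/(a + b) = 1.198/2.331 = 0.5139, so ω = 2 arcsin(0.5139) ≈ 61.9°.

61.9°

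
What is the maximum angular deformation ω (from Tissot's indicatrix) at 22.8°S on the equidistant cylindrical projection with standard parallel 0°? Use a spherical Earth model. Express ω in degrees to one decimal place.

In the plate carrée (x = Rλ, y = Rφ), meridians are true-scale (h = 1) and parallels are stretched by k = sec φ.
At 22.8°: h = 1.000, k = 1.085; principal scales a = 1.085, b = 1.000.
sin(ω/2) = (a − b)/(a + b) = 0.08476/2.085 = 0.04066, so ω = 2 arcsin(0.04066) ≈ 4.7°.

4.7°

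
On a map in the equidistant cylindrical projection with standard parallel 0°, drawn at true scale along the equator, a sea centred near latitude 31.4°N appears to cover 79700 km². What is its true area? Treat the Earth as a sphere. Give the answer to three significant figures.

68000 km²

For the equirectangular projection with φ₀ = 0 (plate carrée), h = 1 along meridians and k = sec φ along parallels.
Areal scale = h·k = 1 × sec φ; at 31.4°, h = 1.000, k = 1.172, so h·k = 1.172.
True area = apparent / (areal scale) = 79700 / 1.172 ≈ 68000 km².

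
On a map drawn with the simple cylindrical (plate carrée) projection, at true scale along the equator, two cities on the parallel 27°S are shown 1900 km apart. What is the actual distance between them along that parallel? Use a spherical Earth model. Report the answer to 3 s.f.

1690 km

Plate carrée maps x = Rλ, y = Rφ. The meridian scale is h = 1 and the parallel scale is k = 1/cos φ = sec φ.
Along the parallel at 27°, map distances are exaggerated by k = sec 27° = 1.122.
True distance = 1900 / 1.122 = 1900 × cos 27° ≈ 1690 km.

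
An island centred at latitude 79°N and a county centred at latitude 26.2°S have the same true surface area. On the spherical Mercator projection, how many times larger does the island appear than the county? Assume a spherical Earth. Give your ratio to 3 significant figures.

22.1

Mercator is conformal with k = sec φ, so areal scale = k² = sec²φ.
At 79°: sec²(79°) = 1/0.1908² = 27.47.
At 26.2°: sec²(26.2°) = 1/0.8973² = 1.242.
Ratio = 27.47/1.242 = cos²(26.2°)/cos²(79°) ≈ 22.1.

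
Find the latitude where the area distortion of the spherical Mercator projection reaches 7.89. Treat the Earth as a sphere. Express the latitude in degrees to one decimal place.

Mercator areal scale is sec²φ.
sec²φ = 7.89  ⇒  cos²φ = 0.1267  ⇒  cos φ = 0.3560.
φ = arccos(0.3560) ≈ 69.1°.

69.1°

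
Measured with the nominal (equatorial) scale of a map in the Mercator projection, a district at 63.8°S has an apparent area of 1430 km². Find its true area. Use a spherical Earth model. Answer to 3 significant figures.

279 km²

Mercator is conformal, so the point scale is isotropic: h = k = sec φ = 1/cos φ.
Areal scale = k² = sec²φ = 1/cos²(63.8°) = 1/0.4415² = 5.130.
True area = apparent / (areal scale) = 1430 / 5.130 ≈ 279 km².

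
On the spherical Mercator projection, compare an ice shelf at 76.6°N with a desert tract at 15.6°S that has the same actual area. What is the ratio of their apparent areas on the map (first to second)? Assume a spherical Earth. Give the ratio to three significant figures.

On Mercator, area is exaggerated by sec²φ = 1/cos²φ.
At 76.6°: sec²(76.6°) = 1/0.2317² = 18.62.
At 15.6°: sec²(15.6°) = 1/0.9632² = 1.078.
Ratio = 18.62/1.078 = cos²(15.6°)/cos²(76.6°) ≈ 17.3.

17.3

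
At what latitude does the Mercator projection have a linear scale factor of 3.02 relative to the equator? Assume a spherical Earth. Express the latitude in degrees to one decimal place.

Mercator scale is k = sec φ = 1/cos φ.
1/cos φ = 3.02  ⇒  cos φ = 0.3311  ⇒  φ = arccos(0.3311) ≈ 70.7°.

70.7°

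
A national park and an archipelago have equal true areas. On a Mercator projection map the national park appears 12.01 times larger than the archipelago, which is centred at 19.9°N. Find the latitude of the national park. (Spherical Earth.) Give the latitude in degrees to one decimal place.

Mercator areal scale is sec²φ, so apparent-area ratio = sec²φ₁ / sec²φ₂ = cos²φ₂ / cos²φ₁.
cos²φ₂ / cos²φ₁ = 12.01  ⇒  cos φ₁ = cos 19.9° / √12.01 = 0.9403/3.466 = 0.2713.
φ₁ = arccos(0.2713) ≈ 74.3°.

74.3°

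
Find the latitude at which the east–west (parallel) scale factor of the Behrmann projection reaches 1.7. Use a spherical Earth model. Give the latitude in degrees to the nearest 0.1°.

Behrmann is a cylindrical equal-area projection with standard parallels at ±30°. Cylindrical equal-area (φ₀ = 30°): h = cos φ / cos 30° along meridians, k = cos 30° / cos φ along parallels; h·k = 1.
k = cos φ₀ / cos φ = 1.7  ⇒  cos φ = cos 30° / 1.7 = 0.5094.
φ = arccos(0.5094) ≈ 59.4°.

59.4°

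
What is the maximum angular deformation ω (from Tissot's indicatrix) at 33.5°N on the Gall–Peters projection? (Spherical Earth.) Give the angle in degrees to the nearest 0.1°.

18.8°

Gall–Peters is a cylindrical equal-area projection with standard parallels at ±45°. Cylindrical equal-area (φ₀ = 45°): h = cos φ / cos 45° along meridians, k = cos 45° / cos φ along parallels; h·k = 1.
At 33.5°: h = 1.179, k = 0.8480; principal scales a = 1.179, b = 0.8480.
sin(ω/2) = (a − b)/(a + b) = 0.3313/2.027 = 0.1634, so ω = 2 arcsin(0.1634) ≈ 18.8°.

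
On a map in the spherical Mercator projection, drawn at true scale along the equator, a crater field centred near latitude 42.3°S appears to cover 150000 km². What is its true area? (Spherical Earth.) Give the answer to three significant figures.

82100 km²

For Mercator, h = k = sec φ (a conformal cylindrical projection has a single point scale, 1/cos φ).
Areal scale = k² = sec²φ = 1/cos²(42.3°) = 1/0.7396² = 1.828.
True area = apparent / (areal scale) = 150000 / 1.828 ≈ 82100 km².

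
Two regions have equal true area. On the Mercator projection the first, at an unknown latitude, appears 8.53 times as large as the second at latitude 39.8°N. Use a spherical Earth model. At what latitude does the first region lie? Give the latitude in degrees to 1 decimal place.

74.7°

On Mercator, (apparent₁)/(apparent₂) = sec²φ₁ / sec²φ₂ when true areas are equal.
cos²φ₂ / cos²φ₁ = 8.53  ⇒  cos φ₁ = cos 39.8° / √8.53 = 0.7683/2.921 = 0.2631.
φ₁ = arccos(0.2631) ≈ 74.7°.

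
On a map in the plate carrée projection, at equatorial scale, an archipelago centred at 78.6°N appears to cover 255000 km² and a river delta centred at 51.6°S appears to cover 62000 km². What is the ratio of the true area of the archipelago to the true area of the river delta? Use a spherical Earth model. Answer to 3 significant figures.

1.31

On the plate carrée, areal scale = h·k = 1 × sec φ, so true area = apparent × cos φ.
True area of archipelago: 255000 × cos(78.6°) = 255000 × 0.1977 = 50400 km².
True area of river delta: 62000 × cos(51.6°) = 62000 × 0.6211 = 38510 km².
Ratio = 50400 / 38510 ≈ 1.31.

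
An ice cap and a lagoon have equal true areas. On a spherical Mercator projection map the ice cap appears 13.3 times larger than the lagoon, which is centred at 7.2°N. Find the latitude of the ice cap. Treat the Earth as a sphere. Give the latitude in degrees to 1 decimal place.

For equal true areas on Mercator, apparent areas scale as sec²φ, so the ratio is cos²φ₂ / cos²φ₁.
cos²φ₂ / cos²φ₁ = 13.3  ⇒  cos φ₁ = cos 7.2° / √13.3 = 0.9921/3.647 = 0.2720.
φ₁ = arccos(0.2720) ≈ 74.2°.

74.2°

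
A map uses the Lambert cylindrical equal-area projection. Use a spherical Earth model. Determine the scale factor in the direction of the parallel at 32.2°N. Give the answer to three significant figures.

1.18

The Lambert cylindrical equal-area projection is the cylindrical equal-area projection with its standard parallel at the equator (φ₀ = 0). A cylindrical equal-area projection with standard parallel φ₀ has meridian scale h = cos φ / cos φ₀ and parallel scale k = cos φ₀ / cos φ (so areas are preserved, h·k = 1).
k = cos 0° / cos 32.2° = 1.000/0.8462 = 1.182.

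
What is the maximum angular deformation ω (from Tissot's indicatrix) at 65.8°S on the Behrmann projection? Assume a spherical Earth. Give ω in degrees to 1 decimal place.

78.7°

Behrmann is a cylindrical equal-area projection with standard parallels at ±30°. A cylindrical equal-area projection with standard parallel φ₀ has meridian scale h = cos φ / cos φ₀ and parallel scale k = cos φ₀ / cos φ (so areas are preserved, h·k = 1).
At 65.8°: h = 0.4733, k = 2.113; principal scales a = 2.113, b = 0.4733.
sin(ω/2) = (a − b)/(a + b) = 1.639/2.586 = 0.6339, so ω = 2 arcsin(0.6339) ≈ 78.7°.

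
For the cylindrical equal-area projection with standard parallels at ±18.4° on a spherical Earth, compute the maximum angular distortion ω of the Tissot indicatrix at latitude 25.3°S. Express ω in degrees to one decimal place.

5.5°

A cylindrical equal-area projection with standard parallel φ₀ has meridian scale h = cos φ / cos φ₀ and parallel scale k = cos φ₀ / cos φ (so areas are preserved, h·k = 1).
At 25.3°: h = 0.9528, k = 1.050; principal scales a = 1.050, b = 0.9528.
sin(ω/2) = (a − b)/(a + b) = 0.09675/2.002 = 0.04832, so ω = 2 arcsin(0.04832) ≈ 5.5°.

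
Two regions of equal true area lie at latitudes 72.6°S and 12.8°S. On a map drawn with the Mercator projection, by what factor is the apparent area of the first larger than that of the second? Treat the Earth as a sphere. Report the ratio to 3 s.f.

10.6

On Mercator, area is exaggerated by sec²φ = 1/cos²φ.
At 72.6°: sec²(72.6°) = 1/0.2990² = 11.18.
At 12.8°: sec²(12.8°) = 1/0.9751² = 1.052.
Ratio = 11.18/1.052 = cos²(12.8°)/cos²(72.6°) ≈ 10.6.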